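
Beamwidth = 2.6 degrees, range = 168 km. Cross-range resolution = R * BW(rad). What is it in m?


BW_rad = 0.045378561
CR = 168000 * 0.045378561 = 7623.6 m

7623.6 m


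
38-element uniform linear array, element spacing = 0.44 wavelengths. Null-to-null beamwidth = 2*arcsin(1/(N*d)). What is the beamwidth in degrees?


1/(N*d) = 1/(38*0.44) = 0.059809
BW = 2*arcsin(0.059809) = 6.9 degrees

6.9 degrees


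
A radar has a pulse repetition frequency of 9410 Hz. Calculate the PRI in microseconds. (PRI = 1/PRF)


PRI = 1/9410 = 0.0001062699 s = 106.3 us

106.3 us


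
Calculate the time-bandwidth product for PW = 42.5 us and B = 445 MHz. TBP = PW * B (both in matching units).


TBP = 42.5 * 445 = 18912.5

18912.5


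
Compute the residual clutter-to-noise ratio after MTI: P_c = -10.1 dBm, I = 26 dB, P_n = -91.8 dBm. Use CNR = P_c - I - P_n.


CNR = -10.1 - 26 - (-91.8) = 55.7 dB

55.7 dB


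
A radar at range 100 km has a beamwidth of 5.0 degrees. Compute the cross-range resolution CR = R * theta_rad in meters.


BW_rad = 0.087266463
CR = 100000 * 0.087266463 = 8726.6 m

8726.6 m


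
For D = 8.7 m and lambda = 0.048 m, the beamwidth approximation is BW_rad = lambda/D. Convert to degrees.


BW_rad = 0.048 / 8.7 = 0.005517
BW_deg = 0.32 degrees

0.32 degrees


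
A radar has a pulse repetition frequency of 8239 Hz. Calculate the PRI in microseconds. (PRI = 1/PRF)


PRI = 1/8239 = 0.000121374 s = 121.4 us

121.4 us


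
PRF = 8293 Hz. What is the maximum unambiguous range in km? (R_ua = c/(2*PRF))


R_ua = 3e8 / (2 * 8293) = 18087.5 m = 18.1 km

18.1 km


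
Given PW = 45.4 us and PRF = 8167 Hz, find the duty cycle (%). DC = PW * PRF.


DC = 45.4e-6 * 8167 * 100 = 37.08%

37.08%


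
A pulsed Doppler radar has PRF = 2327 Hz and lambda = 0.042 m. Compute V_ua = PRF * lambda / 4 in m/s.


V_ua = 2327 * 0.042 / 4 = 24.4 m/s

24.4 m/s


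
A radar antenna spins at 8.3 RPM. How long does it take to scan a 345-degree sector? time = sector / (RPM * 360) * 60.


t = 345 / (8.3 * 360) * 60 = 6.93 s

6.93 s


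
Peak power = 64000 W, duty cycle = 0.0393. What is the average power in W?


P_avg = 64000 * 0.0393 = 2515.2 W

2515.2 W


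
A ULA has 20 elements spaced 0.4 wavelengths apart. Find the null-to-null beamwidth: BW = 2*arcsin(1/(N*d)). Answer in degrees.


1/(N*d) = 1/(20*0.4) = 0.125
BW = 2*arcsin(0.125) = 14.4 degrees

14.4 degrees


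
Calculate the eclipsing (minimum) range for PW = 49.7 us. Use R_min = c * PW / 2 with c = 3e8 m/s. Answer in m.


R_min = 3e8 * 49.7e-6 / 2 = 7455.0 m

7455.0 m


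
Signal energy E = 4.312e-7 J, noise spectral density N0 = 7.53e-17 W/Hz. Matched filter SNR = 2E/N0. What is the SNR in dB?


SNR_lin = 2 * 4.312e-7 / 7.53e-17 = 1.145e10
SNR_dB = 10*log10(1.145e10) = 100.6 dB

100.6 dB


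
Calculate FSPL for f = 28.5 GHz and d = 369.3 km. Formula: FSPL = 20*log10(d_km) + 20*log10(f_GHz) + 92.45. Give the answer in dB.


20*log10(369.3) = 51.35
20*log10(28.5) = 29.1
FSPL = 172.9 dB

172.9 dB


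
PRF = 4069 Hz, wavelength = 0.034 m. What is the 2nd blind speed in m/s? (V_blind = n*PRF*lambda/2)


V_blind = 2 * 4069 * 0.034 / 2 = 138.3 m/s

138.3 m/s


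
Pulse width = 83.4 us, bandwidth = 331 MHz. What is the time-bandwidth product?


TBP = 83.4 * 331 = 27605.4

27605.4


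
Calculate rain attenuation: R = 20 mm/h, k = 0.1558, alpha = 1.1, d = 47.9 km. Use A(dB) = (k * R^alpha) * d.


gamma = 0.1558 * 20^1.1 = 4.204365 dB/km
A = 4.204365 * 47.9 = 201.39 dB

201.39 dB


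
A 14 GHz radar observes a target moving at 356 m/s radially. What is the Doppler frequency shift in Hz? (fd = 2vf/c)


fd = 2 * 356 * 14000000000.0 / 3e8 = 33226.7 Hz

33226.7 Hz


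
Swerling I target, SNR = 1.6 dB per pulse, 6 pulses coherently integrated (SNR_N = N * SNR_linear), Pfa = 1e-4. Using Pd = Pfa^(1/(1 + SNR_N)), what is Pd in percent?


SNR_lin = 10^(1.6/10) = 1.44544
SNR_N = 6 * 1.44544 = 8.67264
1/(1 + SNR_N) = 1/9.67264 = 0.1033844
Pd = (1e-4)^0.1033844 = 0.38589
Pd = 38.6%

38.6%


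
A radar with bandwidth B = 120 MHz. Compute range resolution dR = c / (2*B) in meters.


dR = 3e8 / (2 * 120000000.0) = 1.25 m

1.25 m


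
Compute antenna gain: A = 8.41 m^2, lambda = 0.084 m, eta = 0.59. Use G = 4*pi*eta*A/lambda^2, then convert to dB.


G_linear = 4*pi*0.59*8.41/0.084^2 = 8836.89
G_dB = 10*log10(8836.89) = 39.5 dB

39.5 dB


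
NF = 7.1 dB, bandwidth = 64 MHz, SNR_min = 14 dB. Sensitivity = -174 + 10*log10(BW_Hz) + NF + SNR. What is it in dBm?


10*log10(64000000.0) = 78.06
S = -174 + 78.06 + 7.1 + 14 = -74.8 dBm

-74.8 dBm


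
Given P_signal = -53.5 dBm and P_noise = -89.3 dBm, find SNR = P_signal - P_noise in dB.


SNR = -53.5 - (-89.3) = 35.8 dB

35.8 dB


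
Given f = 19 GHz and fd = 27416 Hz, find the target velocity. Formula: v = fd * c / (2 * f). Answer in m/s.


v = 27416 * 3e8 / (2 * 19000000000.0) = 216.4 m/s

216.4 m/s


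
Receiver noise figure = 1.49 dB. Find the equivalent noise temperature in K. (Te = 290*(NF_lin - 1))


NF_lin = 10^(1.49/10) = 1.409289
Te = 290 * (1.409289 - 1) = 118.7 K

118.7 K


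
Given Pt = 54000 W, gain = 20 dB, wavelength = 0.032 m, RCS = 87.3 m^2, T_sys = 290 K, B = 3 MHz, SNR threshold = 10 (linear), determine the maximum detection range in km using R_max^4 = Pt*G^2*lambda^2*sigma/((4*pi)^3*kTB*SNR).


G_lin = 10^(20/10) = 100.0
R^4 = 54000 * 100.0^2 * 0.032^2 * 87.3 / ((4*pi)^3 * 1.38e-23 * 290 * 3000000.0 * 10)
R^4 = 2.02619e17 m^4
R_max = (2.02619e17)^(1/4) = 21216.3 m = 21.2 km

21.2 km


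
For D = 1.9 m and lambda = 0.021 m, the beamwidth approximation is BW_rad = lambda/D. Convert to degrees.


BW_rad = 0.021 / 1.9 = 0.011053
BW_deg = 0.63 degrees

0.63 degrees


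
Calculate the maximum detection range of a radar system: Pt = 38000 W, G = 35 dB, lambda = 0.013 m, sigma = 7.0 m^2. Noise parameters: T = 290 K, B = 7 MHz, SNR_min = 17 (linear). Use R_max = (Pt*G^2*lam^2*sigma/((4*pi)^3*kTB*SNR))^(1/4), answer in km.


G_lin = 10^(35/10) = 3162.27766
R^4 = 38000 * 3162.27766^2 * 0.013^2 * 7.0 / ((4*pi)^3 * 1.38e-23 * 290 * 7000000.0 * 17)
R^4 = 4.7568e17 m^4
R_max = (4.7568e17)^(1/4) = 26262.1 m = 26.3 km

26.3 km


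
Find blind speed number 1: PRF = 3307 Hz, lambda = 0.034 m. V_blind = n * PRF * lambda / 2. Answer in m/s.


V_blind = 1 * 3307 * 0.034 / 2 = 56.2 m/s

56.2 m/s


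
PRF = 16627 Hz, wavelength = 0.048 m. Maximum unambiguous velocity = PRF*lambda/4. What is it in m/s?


V_ua = 16627 * 0.048 / 4 = 199.5 m/s

199.5 m/s


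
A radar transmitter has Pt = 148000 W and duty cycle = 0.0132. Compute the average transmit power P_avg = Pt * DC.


P_avg = 148000 * 0.0132 = 1953.6 W

1953.6 W


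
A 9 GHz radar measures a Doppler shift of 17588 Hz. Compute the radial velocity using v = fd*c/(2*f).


v = 17588 * 3e8 / (2 * 9000000000.0) = 293.1 m/s

293.1 m/s


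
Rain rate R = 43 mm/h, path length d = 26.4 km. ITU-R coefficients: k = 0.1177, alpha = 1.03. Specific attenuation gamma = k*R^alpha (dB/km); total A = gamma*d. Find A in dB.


gamma = 0.1177 * 43^1.03 = 5.66564 dB/km
A = 5.66564 * 26.4 = 149.57 dB

149.57 dB


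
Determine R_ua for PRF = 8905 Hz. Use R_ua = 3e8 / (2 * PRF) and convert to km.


R_ua = 3e8 / (2 * 8905) = 16844.5 m = 16.8 km

16.8 km


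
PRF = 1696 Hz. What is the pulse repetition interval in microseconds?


PRI = 1/1696 = 0.0005896226 s = 589.6 us

589.6 us


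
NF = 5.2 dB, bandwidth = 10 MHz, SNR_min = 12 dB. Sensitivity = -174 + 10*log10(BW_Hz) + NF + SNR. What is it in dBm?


10*log10(10000000.0) = 70.0
S = -174 + 70.0 + 5.2 + 12 = -86.8 dBm

-86.8 dBm


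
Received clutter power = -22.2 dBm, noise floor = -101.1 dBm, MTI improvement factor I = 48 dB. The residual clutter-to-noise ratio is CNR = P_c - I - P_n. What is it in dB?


CNR = -22.2 - 48 - (-101.1) = 30.9 dB

30.9 dB


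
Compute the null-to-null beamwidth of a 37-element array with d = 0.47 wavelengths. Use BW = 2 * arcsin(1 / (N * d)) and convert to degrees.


1/(N*d) = 1/(37*0.47) = 0.057504
BW = 2*arcsin(0.057504) = 6.6 degrees

6.6 degrees


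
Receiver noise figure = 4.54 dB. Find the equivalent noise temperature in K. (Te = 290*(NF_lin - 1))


NF_lin = 10^(4.54/10) = 2.844461
Te = 290 * (2.844461 - 1) = 534.9 K

534.9 K


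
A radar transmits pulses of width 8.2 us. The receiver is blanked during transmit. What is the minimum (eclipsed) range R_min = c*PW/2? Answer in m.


R_min = 3e8 * 8.2e-6 / 2 = 1230.0 m

1230.0 m


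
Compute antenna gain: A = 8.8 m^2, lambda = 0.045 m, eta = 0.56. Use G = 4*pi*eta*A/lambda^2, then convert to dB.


G_linear = 4*pi*0.56*8.8/0.045^2 = 30581.27
G_dB = 10*log10(30581.27) = 44.9 dB

44.9 dB


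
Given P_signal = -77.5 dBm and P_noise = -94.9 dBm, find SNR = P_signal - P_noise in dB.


SNR = -77.5 - (-94.9) = 17.4 dB

17.4 dB


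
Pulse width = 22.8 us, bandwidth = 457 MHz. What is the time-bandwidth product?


TBP = 22.8 * 457 = 10419.6

10419.6


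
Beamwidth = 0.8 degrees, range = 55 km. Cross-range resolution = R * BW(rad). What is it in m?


BW_rad = 0.013962634
CR = 55000 * 0.013962634 = 767.9 m

767.9 m


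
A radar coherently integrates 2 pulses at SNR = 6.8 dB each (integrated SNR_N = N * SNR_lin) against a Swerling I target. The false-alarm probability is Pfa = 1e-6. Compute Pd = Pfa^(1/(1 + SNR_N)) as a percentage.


SNR_lin = 10^(6.8/10) = 4.7863
SNR_N = 2 * 4.7863 = 9.5726
1/(1 + SNR_N) = 1/10.5726 = 0.0945841
Pd = (1e-6)^0.0945841 = 0.2707
Pd = 27.1%

27.1%


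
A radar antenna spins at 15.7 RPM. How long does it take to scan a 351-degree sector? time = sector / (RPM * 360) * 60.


t = 351 / (15.7 * 360) * 60 = 3.73 s

3.73 s


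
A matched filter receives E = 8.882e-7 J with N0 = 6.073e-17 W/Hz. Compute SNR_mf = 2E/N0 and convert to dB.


SNR_lin = 2 * 8.882e-7 / 6.073e-17 = 2.925e10
SNR_dB = 10*log10(2.925e10) = 104.7 dB

104.7 dB


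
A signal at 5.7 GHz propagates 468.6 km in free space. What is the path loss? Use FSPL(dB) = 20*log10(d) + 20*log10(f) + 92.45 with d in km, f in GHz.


20*log10(468.6) = 53.42
20*log10(5.7) = 15.12
FSPL = 161.0 dB

161.0 dB


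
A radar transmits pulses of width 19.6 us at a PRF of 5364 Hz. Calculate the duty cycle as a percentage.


DC = 19.6e-6 * 5364 * 100 = 10.51%

10.51%


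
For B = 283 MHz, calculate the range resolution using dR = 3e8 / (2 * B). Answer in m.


dR = 3e8 / (2 * 283000000.0) = 0.53 m

0.53 m


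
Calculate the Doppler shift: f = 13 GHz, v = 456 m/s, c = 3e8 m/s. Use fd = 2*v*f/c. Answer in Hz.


fd = 2 * 456 * 13000000000.0 / 3e8 = 39520.0 Hz

39520.0 Hz


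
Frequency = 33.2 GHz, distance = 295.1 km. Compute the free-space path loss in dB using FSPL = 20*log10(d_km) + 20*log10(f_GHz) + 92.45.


20*log10(295.1) = 49.4
20*log10(33.2) = 30.42
FSPL = 172.3 dB

172.3 dB


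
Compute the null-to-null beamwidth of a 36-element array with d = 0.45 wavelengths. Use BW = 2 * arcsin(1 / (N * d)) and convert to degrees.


1/(N*d) = 1/(36*0.45) = 0.061728
BW = 2*arcsin(0.061728) = 7.1 degrees

7.1 degrees


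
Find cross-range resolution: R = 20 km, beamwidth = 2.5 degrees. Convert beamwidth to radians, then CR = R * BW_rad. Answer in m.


BW_rad = 0.043633231
CR = 20000 * 0.043633231 = 872.7 m

872.7 m


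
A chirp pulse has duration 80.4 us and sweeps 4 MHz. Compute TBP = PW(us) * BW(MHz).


TBP = 80.4 * 4 = 321.6

321.6


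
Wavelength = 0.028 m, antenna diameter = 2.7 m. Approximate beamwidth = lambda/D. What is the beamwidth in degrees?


BW_rad = 0.028 / 2.7 = 0.01037
BW_deg = 0.59 degrees

0.59 degrees


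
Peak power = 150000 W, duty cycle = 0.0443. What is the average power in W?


P_avg = 150000 * 0.0443 = 6645.0 W

6645.0 W


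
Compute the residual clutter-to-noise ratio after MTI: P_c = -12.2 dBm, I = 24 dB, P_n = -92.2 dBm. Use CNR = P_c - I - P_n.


CNR = -12.2 - 24 - (-92.2) = 56.0 dB

56.0 dB


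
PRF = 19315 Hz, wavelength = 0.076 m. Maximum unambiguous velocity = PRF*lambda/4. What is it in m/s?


V_ua = 19315 * 0.076 / 4 = 367.0 m/s

367.0 m/s


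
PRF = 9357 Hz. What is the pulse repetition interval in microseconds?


PRI = 1/9357 = 0.0001068719 s = 106.9 us

106.9 us


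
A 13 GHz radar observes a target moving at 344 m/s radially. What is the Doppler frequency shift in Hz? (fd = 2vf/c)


fd = 2 * 344 * 13000000000.0 / 3e8 = 29813.3 Hz

29813.3 Hz


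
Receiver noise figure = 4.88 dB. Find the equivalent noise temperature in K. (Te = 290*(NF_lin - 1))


NF_lin = 10^(4.88/10) = 3.076097
Te = 290 * (3.076097 - 1) = 602.1 K

602.1 K


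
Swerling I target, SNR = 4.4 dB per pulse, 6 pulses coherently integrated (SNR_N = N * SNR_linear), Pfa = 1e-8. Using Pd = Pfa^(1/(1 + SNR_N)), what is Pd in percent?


SNR_lin = 10^(4.4/10) = 2.75423
SNR_N = 6 * 2.75423 = 16.52538
1/(1 + SNR_N) = 1/17.52538 = 0.0570601
Pd = (1e-8)^0.0570601 = 0.34956
Pd = 35.0%

35.0%


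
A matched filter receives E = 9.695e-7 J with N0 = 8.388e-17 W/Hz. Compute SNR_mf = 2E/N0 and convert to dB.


SNR_lin = 2 * 9.695e-7 / 8.388e-17 = 2.312e10
SNR_dB = 10*log10(2.312e10) = 103.6 dB

103.6 dB


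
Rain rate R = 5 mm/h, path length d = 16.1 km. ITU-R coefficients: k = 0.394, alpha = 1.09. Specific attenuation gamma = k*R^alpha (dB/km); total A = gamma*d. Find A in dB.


gamma = 0.394 * 5^1.09 = 2.277055 dB/km
A = 2.277055 * 16.1 = 36.66 dB

36.66 dB


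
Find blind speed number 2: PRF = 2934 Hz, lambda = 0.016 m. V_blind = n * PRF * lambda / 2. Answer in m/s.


V_blind = 2 * 2934 * 0.016 / 2 = 46.9 m/s

46.9 m/s


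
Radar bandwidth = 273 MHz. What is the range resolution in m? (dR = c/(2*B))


dR = 3e8 / (2 * 273000000.0) = 0.55 m

0.55 m


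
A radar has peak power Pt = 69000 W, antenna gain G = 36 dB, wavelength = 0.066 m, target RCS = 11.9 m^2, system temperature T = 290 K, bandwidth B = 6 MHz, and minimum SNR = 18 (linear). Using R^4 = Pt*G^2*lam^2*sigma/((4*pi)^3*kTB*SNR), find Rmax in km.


G_lin = 10^(36/10) = 3981.071706
R^4 = 69000 * 3981.071706^2 * 0.066^2 * 11.9 / ((4*pi)^3 * 1.38e-23 * 290 * 6000000.0 * 18)
R^4 = 6.60927e19 m^4
R_max = (6.60927e19)^(1/4) = 90165.1 m = 90.2 km

90.2 km


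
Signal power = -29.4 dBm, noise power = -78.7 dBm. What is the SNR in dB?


SNR = -29.4 - (-78.7) = 49.3 dB

49.3 dB


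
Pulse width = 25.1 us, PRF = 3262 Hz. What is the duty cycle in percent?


DC = 25.1e-6 * 3262 * 100 = 8.19%

8.19%


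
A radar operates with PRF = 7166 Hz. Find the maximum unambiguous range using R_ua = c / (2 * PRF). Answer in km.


R_ua = 3e8 / (2 * 7166) = 20932.2 m = 20.9 km

20.9 km


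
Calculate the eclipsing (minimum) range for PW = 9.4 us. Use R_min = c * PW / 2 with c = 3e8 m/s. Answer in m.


R_min = 3e8 * 9.4e-6 / 2 = 1410.0 m

1410.0 m


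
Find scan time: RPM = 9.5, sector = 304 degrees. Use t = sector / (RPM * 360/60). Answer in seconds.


t = 304 / (9.5 * 360) * 60 = 5.33 s

5.33 s


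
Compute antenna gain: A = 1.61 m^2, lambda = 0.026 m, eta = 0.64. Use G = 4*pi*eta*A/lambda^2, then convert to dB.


G_linear = 4*pi*0.64*1.61/0.026^2 = 19154.42
G_dB = 10*log10(19154.42) = 42.8 dB

42.8 dB


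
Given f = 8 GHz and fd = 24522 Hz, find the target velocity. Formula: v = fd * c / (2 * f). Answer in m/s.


v = 24522 * 3e8 / (2 * 8000000000.0) = 459.8 m/s

459.8 m/s


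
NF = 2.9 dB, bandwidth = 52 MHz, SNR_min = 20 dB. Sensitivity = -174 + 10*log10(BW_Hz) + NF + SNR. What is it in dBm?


10*log10(52000000.0) = 77.16
S = -174 + 77.16 + 2.9 + 20 = -73.9 dBm

-73.9 dBm


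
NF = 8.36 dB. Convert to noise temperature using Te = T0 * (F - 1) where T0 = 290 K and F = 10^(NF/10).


NF_lin = 10^(8.36/10) = 6.854882
Te = 290 * (6.854882 - 1) = 1697.9 K

1697.9 K


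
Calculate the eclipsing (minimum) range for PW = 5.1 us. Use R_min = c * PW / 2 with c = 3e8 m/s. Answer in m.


R_min = 3e8 * 5.1e-6 / 2 = 765.0 m

765.0 m


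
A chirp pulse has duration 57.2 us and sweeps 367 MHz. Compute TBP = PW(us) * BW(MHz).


TBP = 57.2 * 367 = 20992.4

20992.4


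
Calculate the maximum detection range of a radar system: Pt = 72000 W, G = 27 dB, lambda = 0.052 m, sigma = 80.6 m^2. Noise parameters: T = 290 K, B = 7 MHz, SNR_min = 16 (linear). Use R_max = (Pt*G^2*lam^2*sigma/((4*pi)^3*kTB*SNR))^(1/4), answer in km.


G_lin = 10^(27/10) = 501.187234
R^4 = 72000 * 501.187234^2 * 0.052^2 * 80.6 / ((4*pi)^3 * 1.38e-23 * 290 * 7000000.0 * 16)
R^4 = 4.43149e18 m^4
R_max = (4.43149e18)^(1/4) = 45881.5 m = 45.9 km

45.9 km


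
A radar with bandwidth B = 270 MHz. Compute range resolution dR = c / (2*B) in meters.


dR = 3e8 / (2 * 270000000.0) = 0.56 m

0.56 m


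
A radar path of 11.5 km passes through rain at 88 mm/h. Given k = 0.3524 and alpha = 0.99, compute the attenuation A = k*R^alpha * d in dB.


gamma = 0.3524 * 88^0.99 = 29.653349 dB/km
A = 29.653349 * 11.5 = 341.01 dB

341.01 dB


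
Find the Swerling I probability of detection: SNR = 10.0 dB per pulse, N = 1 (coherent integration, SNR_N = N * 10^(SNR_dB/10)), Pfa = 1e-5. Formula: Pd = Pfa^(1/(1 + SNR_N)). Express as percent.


SNR_lin = 10^(10.0/10) = 10.0
SNR_N = 1 * 10.0 = 10.0
1/(1 + SNR_N) = 1/11.0 = 0.0909091
Pd = (1e-5)^0.0909091 = 0.35112
Pd = 35.1%

35.1%


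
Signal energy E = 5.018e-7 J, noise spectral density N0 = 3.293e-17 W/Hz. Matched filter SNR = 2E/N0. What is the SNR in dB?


SNR_lin = 2 * 5.018e-7 / 3.293e-17 = 3.048e10
SNR_dB = 10*log10(3.048e10) = 104.8 dB

104.8 dB


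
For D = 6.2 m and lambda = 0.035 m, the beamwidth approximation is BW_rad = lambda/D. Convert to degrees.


BW_rad = 0.035 / 6.2 = 0.005645
BW_deg = 0.32 degrees

0.32 degrees


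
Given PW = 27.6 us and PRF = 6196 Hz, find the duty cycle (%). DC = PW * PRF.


DC = 27.6e-6 * 6196 * 100 = 17.1%

17.1%


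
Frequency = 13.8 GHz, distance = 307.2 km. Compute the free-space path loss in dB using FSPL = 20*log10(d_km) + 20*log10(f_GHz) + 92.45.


20*log10(307.2) = 49.75
20*log10(13.8) = 22.8
FSPL = 165.0 dB

165.0 dB


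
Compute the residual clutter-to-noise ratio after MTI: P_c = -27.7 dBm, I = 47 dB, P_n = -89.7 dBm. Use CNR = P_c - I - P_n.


CNR = -27.7 - 47 - (-89.7) = 15.0 dB

15.0 dB


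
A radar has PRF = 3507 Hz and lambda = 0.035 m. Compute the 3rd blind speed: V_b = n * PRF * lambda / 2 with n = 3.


V_blind = 3 * 3507 * 0.035 / 2 = 184.1 m/s

184.1 m/s


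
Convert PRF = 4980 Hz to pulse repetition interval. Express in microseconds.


PRI = 1/4980 = 0.0002008032 s = 200.8 us

200.8 us


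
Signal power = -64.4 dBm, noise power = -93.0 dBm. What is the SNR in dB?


SNR = -64.4 - (-93.0) = 28.6 dB

28.6 dB


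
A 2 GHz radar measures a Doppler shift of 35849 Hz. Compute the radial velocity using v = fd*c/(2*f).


v = 35849 * 3e8 / (2 * 2000000000.0) = 2688.7 m/s

2688.7 m/s


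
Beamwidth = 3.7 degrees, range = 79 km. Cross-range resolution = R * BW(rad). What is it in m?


BW_rad = 0.064577182
CR = 79000 * 0.064577182 = 5101.6 m

5101.6 m


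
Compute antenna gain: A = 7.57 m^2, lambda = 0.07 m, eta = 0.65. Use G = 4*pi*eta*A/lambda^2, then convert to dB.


G_linear = 4*pi*0.65*7.57/0.07^2 = 12618.94
G_dB = 10*log10(12618.94) = 41.0 dB

41.0 dB


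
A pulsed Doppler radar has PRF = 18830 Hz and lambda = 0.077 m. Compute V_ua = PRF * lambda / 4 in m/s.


V_ua = 18830 * 0.077 / 4 = 362.5 m/s

362.5 m/s


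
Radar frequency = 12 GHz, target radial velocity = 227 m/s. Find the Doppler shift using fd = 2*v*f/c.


fd = 2 * 227 * 12000000000.0 / 3e8 = 18160.0 Hz

18160.0 Hz


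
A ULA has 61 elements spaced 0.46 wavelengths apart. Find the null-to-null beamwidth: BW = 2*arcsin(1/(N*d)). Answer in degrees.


1/(N*d) = 1/(61*0.46) = 0.035638
BW = 2*arcsin(0.035638) = 4.1 degrees

4.1 degrees


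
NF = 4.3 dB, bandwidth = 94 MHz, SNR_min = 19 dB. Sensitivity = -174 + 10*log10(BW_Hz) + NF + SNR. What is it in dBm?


10*log10(94000000.0) = 79.73
S = -174 + 79.73 + 4.3 + 19 = -71.0 dBm

-71.0 dBm


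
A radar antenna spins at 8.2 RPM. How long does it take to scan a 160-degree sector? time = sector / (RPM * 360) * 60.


t = 160 / (8.2 * 360) * 60 = 3.25 s

3.25 s


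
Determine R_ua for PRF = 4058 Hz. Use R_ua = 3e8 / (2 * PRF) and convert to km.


R_ua = 3e8 / (2 * 4058) = 36964.0 m = 37.0 km

37.0 km


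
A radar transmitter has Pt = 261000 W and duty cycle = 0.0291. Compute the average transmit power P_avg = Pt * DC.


P_avg = 261000 * 0.0291 = 7595.1 W

7595.1 W


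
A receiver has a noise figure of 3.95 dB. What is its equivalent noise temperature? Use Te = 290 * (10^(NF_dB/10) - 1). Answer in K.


NF_lin = 10^(3.95/10) = 2.483133
Te = 290 * (2.483133 - 1) = 430.1 K

430.1 K


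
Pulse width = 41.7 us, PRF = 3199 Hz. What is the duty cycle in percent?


DC = 41.7e-6 * 3199 * 100 = 13.34%

13.34%


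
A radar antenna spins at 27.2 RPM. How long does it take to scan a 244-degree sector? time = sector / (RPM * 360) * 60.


t = 244 / (27.2 * 360) * 60 = 1.5 s

1.5 s


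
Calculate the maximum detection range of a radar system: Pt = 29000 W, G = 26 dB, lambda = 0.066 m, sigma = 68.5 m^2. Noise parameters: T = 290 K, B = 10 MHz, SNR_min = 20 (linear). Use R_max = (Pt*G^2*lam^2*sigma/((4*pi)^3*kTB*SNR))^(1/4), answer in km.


G_lin = 10^(26/10) = 398.107171
R^4 = 29000 * 398.107171^2 * 0.066^2 * 68.5 / ((4*pi)^3 * 1.38e-23 * 290 * 10000000.0 * 20)
R^4 = 8.63455e17 m^4
R_max = (8.63455e17)^(1/4) = 30483.2 m = 30.5 km

30.5 km


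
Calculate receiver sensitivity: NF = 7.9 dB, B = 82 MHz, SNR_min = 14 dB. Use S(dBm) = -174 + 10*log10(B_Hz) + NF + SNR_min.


10*log10(82000000.0) = 79.14
S = -174 + 79.14 + 7.9 + 14 = -73.0 dBm

-73.0 dBm


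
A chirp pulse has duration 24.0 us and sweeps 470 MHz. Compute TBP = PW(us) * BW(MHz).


TBP = 24.0 * 470 = 11280.0

11280.0


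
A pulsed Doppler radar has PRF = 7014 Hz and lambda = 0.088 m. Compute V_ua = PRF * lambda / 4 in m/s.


V_ua = 7014 * 0.088 / 4 = 154.3 m/s

154.3 m/s


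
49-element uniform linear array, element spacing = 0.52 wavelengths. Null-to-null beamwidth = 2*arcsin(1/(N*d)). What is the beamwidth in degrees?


1/(N*d) = 1/(49*0.52) = 0.039246
BW = 2*arcsin(0.039246) = 4.5 degrees

4.5 degrees


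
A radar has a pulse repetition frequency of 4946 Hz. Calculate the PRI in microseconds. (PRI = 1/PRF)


PRI = 1/4946 = 0.0002021836 s = 202.2 us

202.2 us


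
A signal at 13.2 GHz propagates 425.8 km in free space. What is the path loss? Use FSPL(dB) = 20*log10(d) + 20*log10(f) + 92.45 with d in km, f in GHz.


20*log10(425.8) = 52.58
20*log10(13.2) = 22.41
FSPL = 167.4 dB

167.4 dB


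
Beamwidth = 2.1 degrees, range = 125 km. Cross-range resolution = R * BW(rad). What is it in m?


BW_rad = 0.036651914
CR = 125000 * 0.036651914 = 4581.5 m

4581.5 m


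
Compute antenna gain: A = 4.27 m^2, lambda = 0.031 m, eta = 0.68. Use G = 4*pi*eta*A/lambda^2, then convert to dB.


G_linear = 4*pi*0.68*4.27/0.031^2 = 37968.48
G_dB = 10*log10(37968.48) = 45.8 dB

45.8 dB


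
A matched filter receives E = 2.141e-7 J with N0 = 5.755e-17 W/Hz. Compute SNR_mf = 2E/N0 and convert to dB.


SNR_lin = 2 * 2.141e-7 / 5.755e-17 = 7.44e9
SNR_dB = 10*log10(7.44e9) = 98.7 dB

98.7 dB


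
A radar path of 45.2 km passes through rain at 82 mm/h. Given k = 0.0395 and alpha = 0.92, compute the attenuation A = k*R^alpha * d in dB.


gamma = 0.0395 * 82^0.92 = 2.2767 dB/km
A = 2.2767 * 45.2 = 102.91 dB

102.91 dB


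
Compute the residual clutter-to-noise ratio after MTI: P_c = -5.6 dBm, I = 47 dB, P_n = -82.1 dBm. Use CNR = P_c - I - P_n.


CNR = -5.6 - 47 - (-82.1) = 29.5 dB

29.5 dB


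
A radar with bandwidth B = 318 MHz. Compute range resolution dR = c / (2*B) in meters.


dR = 3e8 / (2 * 318000000.0) = 0.47 m

0.47 m


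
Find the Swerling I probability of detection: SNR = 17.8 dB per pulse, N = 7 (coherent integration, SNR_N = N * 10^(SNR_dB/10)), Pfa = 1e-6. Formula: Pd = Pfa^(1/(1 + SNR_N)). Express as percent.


SNR_lin = 10^(17.8/10) = 60.25596
SNR_N = 7 * 60.25596 = 421.79172
1/(1 + SNR_N) = 1/422.79172 = 0.0023652
Pd = (1e-6)^0.0023652 = 0.96785
Pd = 96.8%

96.8%


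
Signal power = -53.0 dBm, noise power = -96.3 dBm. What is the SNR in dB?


SNR = -53.0 - (-96.3) = 43.3 dB

43.3 dB


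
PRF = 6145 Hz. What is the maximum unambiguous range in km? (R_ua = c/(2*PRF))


R_ua = 3e8 / (2 * 6145) = 24410.1 m = 24.4 km

24.4 km


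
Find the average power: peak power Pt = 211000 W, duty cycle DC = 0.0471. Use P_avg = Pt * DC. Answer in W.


P_avg = 211000 * 0.0471 = 9938.1 W

9938.1 W


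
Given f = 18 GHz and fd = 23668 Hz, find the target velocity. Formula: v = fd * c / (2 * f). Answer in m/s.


v = 23668 * 3e8 / (2 * 18000000000.0) = 197.2 m/s

197.2 m/s


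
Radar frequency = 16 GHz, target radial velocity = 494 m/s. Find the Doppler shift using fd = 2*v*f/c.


fd = 2 * 494 * 16000000000.0 / 3e8 = 52693.3 Hz

52693.3 Hz


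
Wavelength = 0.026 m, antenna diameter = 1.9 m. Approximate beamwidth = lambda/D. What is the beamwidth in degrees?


BW_rad = 0.026 / 1.9 = 0.013684
BW_deg = 0.78 degrees

0.78 degrees


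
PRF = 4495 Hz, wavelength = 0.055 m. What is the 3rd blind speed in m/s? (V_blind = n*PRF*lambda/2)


V_blind = 3 * 4495 * 0.055 / 2 = 370.8 m/s

370.8 m/s


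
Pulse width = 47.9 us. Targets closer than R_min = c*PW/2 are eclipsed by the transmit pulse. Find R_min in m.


R_min = 3e8 * 47.9e-6 / 2 = 7185.0 m

7185.0 m


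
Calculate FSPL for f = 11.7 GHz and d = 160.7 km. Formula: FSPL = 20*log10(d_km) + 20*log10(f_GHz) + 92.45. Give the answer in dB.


20*log10(160.7) = 44.12
20*log10(11.7) = 21.36
FSPL = 157.9 dB

157.9 dB


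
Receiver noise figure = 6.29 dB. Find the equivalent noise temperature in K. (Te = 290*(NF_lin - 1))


NF_lin = 10^(6.29/10) = 4.255984
Te = 290 * (4.255984 - 1) = 944.2 K

944.2 K


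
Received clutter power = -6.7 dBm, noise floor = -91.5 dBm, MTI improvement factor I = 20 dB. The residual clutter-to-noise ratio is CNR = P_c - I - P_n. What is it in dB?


CNR = -6.7 - 20 - (-91.5) = 64.8 dB

64.8 dB


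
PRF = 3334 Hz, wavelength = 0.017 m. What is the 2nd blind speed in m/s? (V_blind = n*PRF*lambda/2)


V_blind = 2 * 3334 * 0.017 / 2 = 56.7 m/s

56.7 m/s


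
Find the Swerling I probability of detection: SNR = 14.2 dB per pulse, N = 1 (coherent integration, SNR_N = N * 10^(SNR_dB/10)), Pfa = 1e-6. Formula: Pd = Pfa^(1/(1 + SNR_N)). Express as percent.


SNR_lin = 10^(14.2/10) = 26.30268
SNR_N = 1 * 26.30268 = 26.30268
1/(1 + SNR_N) = 1/27.30268 = 0.0366264
Pd = (1e-6)^0.0366264 = 0.60289
Pd = 60.3%

60.3%


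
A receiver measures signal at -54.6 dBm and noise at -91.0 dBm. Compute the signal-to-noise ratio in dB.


SNR = -54.6 - (-91.0) = 36.4 dB

36.4 dB


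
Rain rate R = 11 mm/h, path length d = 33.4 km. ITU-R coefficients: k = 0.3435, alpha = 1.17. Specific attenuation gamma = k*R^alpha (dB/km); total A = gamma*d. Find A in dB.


gamma = 0.3435 * 11^1.17 = 5.680103 dB/km
A = 5.680103 * 33.4 = 189.72 dB

189.72 dB


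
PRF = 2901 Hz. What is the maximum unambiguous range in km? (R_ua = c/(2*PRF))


R_ua = 3e8 / (2 * 2901) = 51706.3 m = 51.7 km

51.7 km


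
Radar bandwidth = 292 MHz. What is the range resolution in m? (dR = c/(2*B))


dR = 3e8 / (2 * 292000000.0) = 0.51 m

0.51 m


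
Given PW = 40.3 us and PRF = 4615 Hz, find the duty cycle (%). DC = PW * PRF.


DC = 40.3e-6 * 4615 * 100 = 18.6%

18.6%


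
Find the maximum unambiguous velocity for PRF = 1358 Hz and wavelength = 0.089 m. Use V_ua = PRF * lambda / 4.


V_ua = 1358 * 0.089 / 4 = 30.2 m/s

30.2 m/s


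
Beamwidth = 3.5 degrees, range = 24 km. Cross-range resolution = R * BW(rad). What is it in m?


BW_rad = 0.061086524
CR = 24000 * 0.061086524 = 1466.1 m

1466.1 m


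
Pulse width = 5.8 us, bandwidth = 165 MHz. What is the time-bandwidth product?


TBP = 5.8 * 165 = 957.0

957.0


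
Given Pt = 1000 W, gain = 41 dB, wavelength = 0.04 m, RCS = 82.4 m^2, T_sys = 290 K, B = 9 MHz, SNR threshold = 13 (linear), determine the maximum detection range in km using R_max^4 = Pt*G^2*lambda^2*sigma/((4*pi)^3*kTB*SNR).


G_lin = 10^(41/10) = 12589.254118
R^4 = 1000 * 12589.254118^2 * 0.04^2 * 82.4 / ((4*pi)^3 * 1.38e-23 * 290 * 9000000.0 * 13)
R^4 = 2.24882e19 m^4
R_max = (2.24882e19)^(1/4) = 68863.4 m = 68.9 km

68.9 km


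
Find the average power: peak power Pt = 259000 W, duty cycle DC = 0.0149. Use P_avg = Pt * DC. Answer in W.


P_avg = 259000 * 0.0149 = 3859.1 W

3859.1 W


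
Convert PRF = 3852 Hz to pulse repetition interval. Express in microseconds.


PRI = 1/3852 = 0.0002596054 s = 259.6 us

259.6 us


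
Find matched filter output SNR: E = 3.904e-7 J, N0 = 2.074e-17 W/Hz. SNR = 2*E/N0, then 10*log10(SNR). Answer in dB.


SNR_lin = 2 * 3.904e-7 / 2.074e-17 = 3.765e10
SNR_dB = 10*log10(3.765e10) = 105.8 dB

105.8 dB


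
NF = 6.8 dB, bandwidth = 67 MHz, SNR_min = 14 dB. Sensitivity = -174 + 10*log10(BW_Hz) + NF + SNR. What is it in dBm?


10*log10(67000000.0) = 78.26
S = -174 + 78.26 + 6.8 + 14 = -74.9 dBm

-74.9 dBm


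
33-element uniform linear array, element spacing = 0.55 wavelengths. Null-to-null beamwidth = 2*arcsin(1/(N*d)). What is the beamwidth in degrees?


1/(N*d) = 1/(33*0.55) = 0.055096
BW = 2*arcsin(0.055096) = 6.3 degrees

6.3 degrees


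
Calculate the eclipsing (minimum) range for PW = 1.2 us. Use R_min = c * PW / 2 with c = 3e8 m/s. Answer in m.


R_min = 3e8 * 1.2e-6 / 2 = 180.0 m

180.0 m


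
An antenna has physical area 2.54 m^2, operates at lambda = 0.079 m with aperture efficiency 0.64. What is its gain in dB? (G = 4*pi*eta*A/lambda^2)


G_linear = 4*pi*0.64*2.54/0.079^2 = 3273.18
G_dB = 10*log10(3273.18) = 35.1 dB

35.1 dB


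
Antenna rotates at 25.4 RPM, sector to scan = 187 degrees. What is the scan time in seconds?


t = 187 / (25.4 * 360) * 60 = 1.23 s

1.23 s


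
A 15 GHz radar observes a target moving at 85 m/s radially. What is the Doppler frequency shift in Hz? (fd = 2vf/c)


fd = 2 * 85 * 15000000000.0 / 3e8 = 8500.0 Hz

8500.0 Hz


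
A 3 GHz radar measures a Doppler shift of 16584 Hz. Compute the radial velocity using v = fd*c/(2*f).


v = 16584 * 3e8 / (2 * 3000000000.0) = 829.2 m/s

829.2 m/s


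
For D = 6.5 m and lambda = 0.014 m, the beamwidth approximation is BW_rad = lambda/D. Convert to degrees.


BW_rad = 0.014 / 6.5 = 0.002154
BW_deg = 0.12 degrees

0.12 degrees


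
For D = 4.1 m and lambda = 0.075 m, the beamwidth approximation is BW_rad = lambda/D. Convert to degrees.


BW_rad = 0.075 / 4.1 = 0.018293
BW_deg = 1.05 degrees

1.05 degrees


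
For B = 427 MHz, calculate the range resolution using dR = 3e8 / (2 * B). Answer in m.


dR = 3e8 / (2 * 427000000.0) = 0.35 m

0.35 m


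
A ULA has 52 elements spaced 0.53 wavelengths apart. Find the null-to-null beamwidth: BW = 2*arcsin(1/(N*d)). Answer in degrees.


1/(N*d) = 1/(52*0.53) = 0.036284
BW = 2*arcsin(0.036284) = 4.2 degrees

4.2 degrees


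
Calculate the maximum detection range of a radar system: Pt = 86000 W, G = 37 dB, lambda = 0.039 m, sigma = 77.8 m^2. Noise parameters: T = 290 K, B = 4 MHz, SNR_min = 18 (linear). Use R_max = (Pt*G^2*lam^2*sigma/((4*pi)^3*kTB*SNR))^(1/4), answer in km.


G_lin = 10^(37/10) = 5011.872336
R^4 = 86000 * 5011.872336^2 * 0.039^2 * 77.8 / ((4*pi)^3 * 1.38e-23 * 290 * 4000000.0 * 18)
R^4 = 4.47062e20 m^4
R_max = (4.47062e20)^(1/4) = 145409.2 m = 145.4 km

145.4 km


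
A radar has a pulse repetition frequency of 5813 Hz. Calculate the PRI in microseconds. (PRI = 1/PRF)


PRI = 1/5813 = 0.0001720282 s = 172.0 us

172.0 us


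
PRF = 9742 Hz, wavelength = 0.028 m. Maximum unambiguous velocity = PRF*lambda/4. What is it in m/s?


V_ua = 9742 * 0.028 / 4 = 68.2 m/s

68.2 m/s


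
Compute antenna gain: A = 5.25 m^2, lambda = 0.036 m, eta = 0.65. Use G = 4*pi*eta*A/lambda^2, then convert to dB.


G_linear = 4*pi*0.65*5.25/0.036^2 = 33088.53
G_dB = 10*log10(33088.53) = 45.2 dB

45.2 dB


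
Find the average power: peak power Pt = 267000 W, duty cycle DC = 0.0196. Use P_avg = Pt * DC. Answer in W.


P_avg = 267000 * 0.0196 = 5233.2 W

5233.2 W


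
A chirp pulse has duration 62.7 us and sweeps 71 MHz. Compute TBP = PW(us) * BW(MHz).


TBP = 62.7 * 71 = 4451.7

4451.7


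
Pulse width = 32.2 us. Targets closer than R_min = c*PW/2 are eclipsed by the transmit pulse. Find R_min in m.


R_min = 3e8 * 32.2e-6 / 2 = 4830.0 m

4830.0 m


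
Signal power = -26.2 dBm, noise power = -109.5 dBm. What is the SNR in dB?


SNR = -26.2 - (-109.5) = 83.3 dB

83.3 dB


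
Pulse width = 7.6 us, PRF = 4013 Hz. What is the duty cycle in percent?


DC = 7.6e-6 * 4013 * 100 = 3.05%

3.05%


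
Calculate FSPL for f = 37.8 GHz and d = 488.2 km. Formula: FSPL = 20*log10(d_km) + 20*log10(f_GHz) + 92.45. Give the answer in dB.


20*log10(488.2) = 53.77
20*log10(37.8) = 31.55
FSPL = 177.8 dB

177.8 dB


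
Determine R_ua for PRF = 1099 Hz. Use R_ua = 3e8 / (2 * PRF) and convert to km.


R_ua = 3e8 / (2 * 1099) = 136487.7 m = 136.5 km

136.5 km


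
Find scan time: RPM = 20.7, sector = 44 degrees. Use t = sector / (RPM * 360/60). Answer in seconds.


t = 44 / (20.7 * 360) * 60 = 0.35 s

0.35 s


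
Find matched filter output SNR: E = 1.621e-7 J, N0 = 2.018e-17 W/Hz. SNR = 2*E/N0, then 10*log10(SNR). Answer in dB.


SNR_lin = 2 * 1.621e-7 / 2.018e-17 = 1.607e10
SNR_dB = 10*log10(1.607e10) = 102.1 dB

102.1 dB


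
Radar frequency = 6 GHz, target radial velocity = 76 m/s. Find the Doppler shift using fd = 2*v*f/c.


fd = 2 * 76 * 6000000000.0 / 3e8 = 3040.0 Hz

3040.0 Hz


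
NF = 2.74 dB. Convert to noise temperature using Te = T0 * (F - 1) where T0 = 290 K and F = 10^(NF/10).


NF_lin = 10^(2.74/10) = 1.879317
Te = 290 * (1.879317 - 1) = 255.0 K

255.0 K


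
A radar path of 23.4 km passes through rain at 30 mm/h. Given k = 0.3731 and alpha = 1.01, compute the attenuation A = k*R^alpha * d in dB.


gamma = 0.3731 * 30^1.01 = 11.580244 dB/km
A = 11.580244 * 23.4 = 270.98 dB

270.98 dB


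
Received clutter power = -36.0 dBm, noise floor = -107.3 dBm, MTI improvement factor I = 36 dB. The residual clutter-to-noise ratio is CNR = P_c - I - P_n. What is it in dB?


CNR = -36.0 - 36 - (-107.3) = 35.3 dB

35.3 dB


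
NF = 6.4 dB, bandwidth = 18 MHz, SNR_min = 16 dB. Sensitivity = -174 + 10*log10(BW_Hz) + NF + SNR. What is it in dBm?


10*log10(18000000.0) = 72.55
S = -174 + 72.55 + 6.4 + 16 = -79.0 dBm

-79.0 dBm


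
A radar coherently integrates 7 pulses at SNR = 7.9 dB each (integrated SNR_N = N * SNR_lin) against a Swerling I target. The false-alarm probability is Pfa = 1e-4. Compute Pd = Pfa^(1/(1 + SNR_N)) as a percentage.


SNR_lin = 10^(7.9/10) = 6.16595
SNR_N = 7 * 6.16595 = 43.16165
1/(1 + SNR_N) = 1/44.16165 = 0.0226441
Pd = (1e-4)^0.0226441 = 0.81175
Pd = 81.2%

81.2%


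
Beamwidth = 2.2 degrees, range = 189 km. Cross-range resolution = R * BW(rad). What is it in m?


BW_rad = 0.038397244
CR = 189000 * 0.038397244 = 7257.1 m

7257.1 m


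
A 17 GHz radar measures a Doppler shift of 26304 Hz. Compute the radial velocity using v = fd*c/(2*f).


v = 26304 * 3e8 / (2 * 17000000000.0) = 232.1 m/s

232.1 m/s


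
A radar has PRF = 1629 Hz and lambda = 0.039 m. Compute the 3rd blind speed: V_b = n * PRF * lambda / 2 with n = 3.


V_blind = 3 * 1629 * 0.039 / 2 = 95.3 m/s

95.3 m/s


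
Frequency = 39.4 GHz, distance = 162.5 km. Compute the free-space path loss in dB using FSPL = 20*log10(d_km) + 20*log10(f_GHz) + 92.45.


20*log10(162.5) = 44.22
20*log10(39.4) = 31.91
FSPL = 168.6 dB

168.6 dB


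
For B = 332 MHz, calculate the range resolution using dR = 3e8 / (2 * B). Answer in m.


dR = 3e8 / (2 * 332000000.0) = 0.45 m

0.45 m


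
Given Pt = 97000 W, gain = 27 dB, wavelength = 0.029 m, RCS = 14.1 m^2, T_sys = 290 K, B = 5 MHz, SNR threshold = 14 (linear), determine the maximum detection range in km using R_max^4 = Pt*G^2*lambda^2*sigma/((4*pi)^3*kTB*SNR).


G_lin = 10^(27/10) = 501.187234
R^4 = 97000 * 501.187234^2 * 0.029^2 * 14.1 / ((4*pi)^3 * 1.38e-23 * 290 * 5000000.0 * 14)
R^4 = 5.19735e17 m^4
R_max = (5.19735e17)^(1/4) = 26850.1 m = 26.9 km

26.9 km


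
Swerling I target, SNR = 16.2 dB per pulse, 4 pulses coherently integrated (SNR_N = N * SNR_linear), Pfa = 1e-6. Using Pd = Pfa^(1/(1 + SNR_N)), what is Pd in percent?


SNR_lin = 10^(16.2/10) = 41.68694
SNR_N = 4 * 41.68694 = 166.74776
1/(1 + SNR_N) = 1/167.74776 = 0.0059613
Pd = (1e-6)^0.0059613 = 0.92094
Pd = 92.1%

92.1%


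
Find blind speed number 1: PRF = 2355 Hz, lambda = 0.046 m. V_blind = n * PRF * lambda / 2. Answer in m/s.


V_blind = 1 * 2355 * 0.046 / 2 = 54.2 m/s

54.2 m/s


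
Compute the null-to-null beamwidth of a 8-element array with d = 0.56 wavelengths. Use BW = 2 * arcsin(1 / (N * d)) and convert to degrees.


1/(N*d) = 1/(8*0.56) = 0.223214
BW = 2*arcsin(0.223214) = 25.8 degrees

25.8 degrees


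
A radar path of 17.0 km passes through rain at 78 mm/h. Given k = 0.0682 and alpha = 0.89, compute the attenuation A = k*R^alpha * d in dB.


gamma = 0.0682 * 78^0.89 = 3.294189 dB/km
A = 3.294189 * 17.0 = 56.0 dB

56.0 dB


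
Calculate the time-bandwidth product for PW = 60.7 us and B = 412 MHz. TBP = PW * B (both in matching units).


TBP = 60.7 * 412 = 25008.4

25008.4


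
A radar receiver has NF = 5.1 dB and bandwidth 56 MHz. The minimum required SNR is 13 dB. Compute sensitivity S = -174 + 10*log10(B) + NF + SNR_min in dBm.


10*log10(56000000.0) = 77.48
S = -174 + 77.48 + 5.1 + 13 = -78.4 dBm

-78.4 dBm


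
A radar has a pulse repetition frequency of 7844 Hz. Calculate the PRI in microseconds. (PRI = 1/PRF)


PRI = 1/7844 = 0.000127486 s = 127.5 us

127.5 us


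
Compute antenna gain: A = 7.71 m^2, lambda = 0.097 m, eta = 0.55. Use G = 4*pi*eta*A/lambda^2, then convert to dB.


G_linear = 4*pi*0.55*7.71/0.097^2 = 5663.48
G_dB = 10*log10(5663.48) = 37.5 dB

37.5 dB


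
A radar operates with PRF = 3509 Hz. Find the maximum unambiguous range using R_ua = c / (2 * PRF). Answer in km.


R_ua = 3e8 / (2 * 3509) = 42747.2 m = 42.7 km

42.7 km


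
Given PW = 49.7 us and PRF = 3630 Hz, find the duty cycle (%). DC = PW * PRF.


DC = 49.7e-6 * 3630 * 100 = 18.04%

18.04%


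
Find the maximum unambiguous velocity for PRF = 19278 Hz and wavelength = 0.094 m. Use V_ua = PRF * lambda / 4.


V_ua = 19278 * 0.094 / 4 = 453.0 m/s

453.0 m/s


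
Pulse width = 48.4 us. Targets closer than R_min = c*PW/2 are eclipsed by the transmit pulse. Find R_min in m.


R_min = 3e8 * 48.4e-6 / 2 = 7260.0 m

7260.0 m


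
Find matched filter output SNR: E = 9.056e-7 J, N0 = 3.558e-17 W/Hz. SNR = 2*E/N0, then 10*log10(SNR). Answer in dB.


SNR_lin = 2 * 9.056e-7 / 3.558e-17 = 5.091e10
SNR_dB = 10*log10(5.091e10) = 107.1 dB

107.1 dB


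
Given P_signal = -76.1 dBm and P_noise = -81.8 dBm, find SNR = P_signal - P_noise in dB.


SNR = -76.1 - (-81.8) = 5.7 dB

5.7 dB


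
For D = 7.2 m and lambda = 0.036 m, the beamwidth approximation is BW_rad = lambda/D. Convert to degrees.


BW_rad = 0.036 / 7.2 = 0.005
BW_deg = 0.29 degrees

0.29 degrees


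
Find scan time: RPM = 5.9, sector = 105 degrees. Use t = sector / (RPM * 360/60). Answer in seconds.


t = 105 / (5.9 * 360) * 60 = 2.97 s

2.97 s
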